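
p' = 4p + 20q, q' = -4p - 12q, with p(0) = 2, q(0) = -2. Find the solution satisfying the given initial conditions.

Coefficient matrix A = [[4, 20], [-4, -12]].
Characteristic polynomial det(A - λI) = λ^2 + 8λ + 32 = 0.
Eigenvalues λ = -4 ± 4i (complex conjugate pair).
For λ=-4+4i: an eigenvector is (2,-1) - i(-1,0) = (2 + i, -1).
A real fundamental pair from Re and Im of e^((-4+4i)t)v: X_1 = e^(-4t)(cos(4t)·(2,-1) + sin(4t)·(-1,0)), X_2 = e^(-4t)(sin(4t)·(2,-1) - cos(4t)·(-1,0)).
General solution: c_1X_1 + c_2X_2.
Applying p(0)=2, q(0)=-2 gives c_1=2, c_2=-2.

p(t) = -6e^(-4t)sin(4t) + 2e^(-4t)cos(4t), q(t) = 2e^(-4t)sin(4t) - 2e^(-4t)cos(4t)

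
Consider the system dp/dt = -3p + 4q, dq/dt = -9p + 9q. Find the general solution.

Coefficient matrix A = [[-3, 4], [-9, 9]].
Characteristic polynomial det(A - λI) = λ^2 - 6λ + 9 = 0.
Single eigenvalue λ = 3 with algebraic multiplicity 2.
Eigenvector v = (-2,-3); generalized eigenvector w with (A-λI)w=v is (1,1).
General solution: e^(3t)[c_1·v + c_2·(t·v + w)].

p(t) = -2c_1e^(3t) - 2c_2te^(3t) + c_2e^(3t), q(t) = -3c_1e^(3t) - 3c_2te^(3t) + c_2e^(3t)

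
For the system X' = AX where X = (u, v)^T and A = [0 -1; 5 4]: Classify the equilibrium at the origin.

unstable spiral

A = [[0,-1],[5,4]]; det(A-λI) = λ^2 - 4λ + 5.
λ = 2 ± i: positive real part.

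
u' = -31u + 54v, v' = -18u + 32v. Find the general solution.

Coefficient matrix A = [[-31, 54], [-18, 32]].
Characteristic polynomial det(A - λI) = λ^2 - λ - 20 = 0.
Eigenvalues λ = 5, -4.
For λ=5: (A-λI) row 1 is [-36, 54], so an eigenvector is (-3, -2).
For λ=-4: (A-λI) row 1 is [-27, 54], so an eigenvector is (2, 1).
General solution: C_1e^(5t)(-3,-2) + C_2e^(-4t)(2,1).

u(t) = -3C_1e^(5t) + 2C_2e^(-4t), v(t) = -2C_1e^(5t) + C_2e^(-4t)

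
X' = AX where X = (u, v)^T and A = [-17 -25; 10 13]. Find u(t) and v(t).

Coefficient matrix A = [[-17, -25], [10, 13]].
Characteristic polynomial det(A - λI) = λ^2 + 4λ + 29 = 0.
Eigenvalues λ = -2 ± 5i (complex conjugate pair).
For λ=-2+5i: an eigenvector is (-2,1) - i(1,-1) = (-2 - i, 1 + i).
A real fundamental pair from Re and Im of e^((-2+5i)t)v: X_1 = e^(-2t)(cos(5t)·(-2,1) + sin(5t)·(1,-1)), X_2 = e^(-2t)(sin(5t)·(-2,1) - cos(5t)·(1,-1)).
General solution: C_1X_1 + C_2X_2.

u(t) = C_1e^(-2t)sin(5t) - 2C_1e^(-2t)cos(5t) - 2C_2e^(-2t)sin(5t) - C_2e^(-2t)cos(5t), v(t) = -C_1e^(-2t)sin(5t) + C_1e^(-2t)cos(5t) + C_2e^(-2t)sin(5t) + C_2e^(-2t)cos(5t)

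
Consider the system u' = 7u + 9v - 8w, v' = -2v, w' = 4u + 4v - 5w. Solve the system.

Coefficient matrix A = [[7, 9, -8], [0, -2, 0], [4, 4, -5]].
det(A - λI) = 0 gives eigenvalues λ = 3, -1, -2.
For λ=3: eigenvector (2,0,1).
For λ=-1: eigenvector (1,0,1).
For λ=-2: eigenvector (-1,1,0).
General solution: K_1e^(3t)(2,0,1) + K_2e^(-t)(1,0,1) + K_3e^(-2t)(-1,1,0).

u(t) = 2K_1e^(3t) + K_2e^(-t) - K_3e^(-2t), v(t) = K_3e^(-2t), w(t) = K_1e^(3t) + K_2e^(-t)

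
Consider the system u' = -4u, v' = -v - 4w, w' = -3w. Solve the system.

u(t) = K_2e^(-4t), v(t) = K_1e^(-t) + 2K_3e^(-3t), w(t) = K_3e^(-3t)

Coefficient matrix A = [[-4, 0, 0], [0, -1, -4], [0, 0, -3]].
det(A - λI) = 0 gives eigenvalues λ = -1, -4, -3.
For λ=-1: eigenvector (0,1,0).
For λ=-4: eigenvector (1,0,0).
For λ=-3: eigenvector (0,2,1).
General solution: K_1e^(-t)(0,1,0) + K_2e^(-4t)(1,0,0) + K_3e^(-3t)(0,2,1).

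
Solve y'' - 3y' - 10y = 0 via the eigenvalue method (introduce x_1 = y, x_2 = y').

Let x_1 = y, x_2 = y'. Then x_1' = x_2 and x_2' = 10x_1 + 3x_2.
A = [[0,1],[10,3]]; det(A-λI) = λ^2 - 3λ - 10.
Eigenvalues λ = -2, 5 with eigenvectors (1,-2), (1,5).

y(t) = C_1e^(-2t) + C_2e^(5t)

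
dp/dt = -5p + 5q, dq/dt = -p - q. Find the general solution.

p(t) = C_1e^(-3t)sin(t) + 2C_1e^(-3t)cos(t) + 2C_2e^(-3t)sin(t) - C_2e^(-3t)cos(t), q(t) = C_1e^(-3t)cos(t) + C_2e^(-3t)sin(t)

Coefficient matrix A = [[-5, 5], [-1, -1]].
Characteristic polynomial det(A - λI) = λ^2 + 6λ + 10 = 0.
Eigenvalues λ = -3 ± i (complex conjugate pair).
For λ=-3+i: an eigenvector is (2,1) - i(1,0) = (2 - i, 1).
A real fundamental pair from Re and Im of e^((-3+i)t)v: X_1 = e^(-3t)(cos(t)·(2,1) + sin(t)·(1,0)), X_2 = e^(-3t)(sin(t)·(2,1) - cos(t)·(1,0)).
General solution: C_1X_1 + C_2X_2.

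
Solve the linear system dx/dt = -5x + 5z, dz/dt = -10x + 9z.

Coefficient matrix A = [[-5, 5], [-10, 9]].
Characteristic polynomial det(A - λI) = λ^2 - 4λ + 5 = 0.
Eigenvalues λ = 2 ± i (complex conjugate pair).
For λ=2+i: an eigenvector is (1,1) - i(-2,-3) = (1 + 2i, 1 + 3i).
A real fundamental pair from Re and Im of e^((2+i)t)v: X_1 = e^(2t)(cos(t)·(1,1) + sin(t)·(-2,-3)), X_2 = e^(2t)(sin(t)·(1,1) - cos(t)·(-2,-3)).
General solution: K_1X_1 + K_2X_2.

x(t) = -2K_1e^(2t)sin(t) + K_1e^(2t)cos(t) + K_2e^(2t)sin(t) + 2K_2e^(2t)cos(t), z(t) = -3K_1e^(2t)sin(t) + K_1e^(2t)cos(t) + K_2e^(2t)sin(t) + 3K_2e^(2t)cos(t)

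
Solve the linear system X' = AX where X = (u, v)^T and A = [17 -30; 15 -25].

u(t) = K_1e^(-4t)sin(3t) + 3K_1e^(-4t)cos(3t) + 3K_2e^(-4t)sin(3t) - K_2e^(-4t)cos(3t), v(t) = K_1e^(-4t)sin(3t) + 2K_1e^(-4t)cos(3t) + 2K_2e^(-4t)sin(3t) - K_2e^(-4t)cos(3t)

Coefficient matrix A = [[17, -30], [15, -25]].
Characteristic polynomial det(A - λI) = λ^2 + 8λ + 25 = 0.
Eigenvalues λ = -4 ± 3i (complex conjugate pair).
For λ=-4+3i: an eigenvector is (3,2) - i(1,1) = (3 - i, 2 - i).
A real fundamental pair from Re and Im of e^((-4+3i)t)v: X_1 = e^(-4t)(cos(3t)·(3,2) + sin(3t)·(1,1)), X_2 = e^(-4t)(sin(3t)·(3,2) - cos(3t)·(1,1)).
General solution: K_1X_1 + K_2X_2.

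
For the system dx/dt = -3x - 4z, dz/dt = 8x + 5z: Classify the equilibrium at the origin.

unstable spiral

A = [[-3,-4],[8,5]]; det(A-λI) = λ^2 - 2λ + 17.
λ = 1 ± 4i: positive real part.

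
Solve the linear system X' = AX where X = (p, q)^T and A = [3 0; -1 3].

Coefficient matrix A = [[3, 0], [-1, 3]].
Characteristic polynomial det(A - λI) = λ^2 - 6λ + 9 = 0.
Single eigenvalue λ = 3 with algebraic multiplicity 2.
Eigenvector v = (0,1); generalized eigenvector w with (A-λI)w=v is (-1,3).
General solution: e^(3t)[c_1·v + c_2·(t·v + w)].

p(t) = -c_2e^(3t), q(t) = c_1e^(3t) + c_2te^(3t) + 3c_2e^(3t)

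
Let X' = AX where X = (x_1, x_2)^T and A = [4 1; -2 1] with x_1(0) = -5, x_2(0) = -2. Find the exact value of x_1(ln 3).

-261

A = [[4,1],[-2,1]]; eigenvalues λ = 2, 3.
Eigenvectors: (-1,2) for λ=2, (-1,1) for λ=3.
From the initial condition, c_1 = -7, c_2 = 12.
x_1(ln 3) = (-7)(3^2)(-1) + (12)(3^3)(-1) = -261.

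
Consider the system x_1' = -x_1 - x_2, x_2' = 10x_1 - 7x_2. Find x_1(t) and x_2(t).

x_1(t) = -c_1e^(-4t)sin(t) + c_2e^(-4t)cos(t), x_2(t) = -3c_1e^(-4t)sin(t) + c_1e^(-4t)cos(t) + c_2e^(-4t)sin(t) + 3c_2e^(-4t)cos(t)

Coefficient matrix A = [[-1, -1], [10, -7]].
Characteristic polynomial det(A - λI) = λ^2 + 8λ + 17 = 0.
Eigenvalues λ = -4 ± i (complex conjugate pair).
For λ=-4+i: an eigenvector is (0,1) - i(-1,-3) = (0 + i, 1 + 3i).
A real fundamental pair from Re and Im of e^((-4+i)t)v: X_1 = e^(-4t)(cos(t)·(0,1) + sin(t)·(-1,-3)), X_2 = e^(-4t)(sin(t)·(0,1) - cos(t)·(-1,-3)).
General solution: c_1X_1 + c_2X_2.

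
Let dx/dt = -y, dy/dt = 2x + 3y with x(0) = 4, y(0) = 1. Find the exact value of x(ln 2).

-2

A = [[0,-1],[2,3]]; eigenvalues λ = 2, 1.
Eigenvectors: (-1,2) for λ=2, (-1,1) for λ=1.
From the initial condition, c_1 = 5, c_2 = -9.
x(ln 2) = (5)(2^2)(-1) + (-9)(2^1)(-1) = -2.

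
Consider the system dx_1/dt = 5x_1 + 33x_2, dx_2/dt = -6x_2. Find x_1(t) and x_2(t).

Coefficient matrix A = [[5, 33], [0, -6]].
Characteristic polynomial det(A - λI) = λ^2 + λ - 30 = 0.
Eigenvalues λ = 5, -6.
For λ=5: (A-λI) row 1 is [0, 33], so an eigenvector is (-1, 0).
For λ=-6: (A-λI) row 1 is [11, 33], so an eigenvector is (-3, 1).
General solution: K_1e^(5t)(-1,0) + K_2e^(-6t)(-3,1).

x_1(t) = -K_1e^(5t) - 3K_2e^(-6t), x_2(t) = K_2e^(-6t)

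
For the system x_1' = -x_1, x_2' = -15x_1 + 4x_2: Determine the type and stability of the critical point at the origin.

A = [[-1,0],[-15,4]]; det(A-λI) = λ^2 - 3λ - 4.
λ = 4, -1: opposite signs.

saddle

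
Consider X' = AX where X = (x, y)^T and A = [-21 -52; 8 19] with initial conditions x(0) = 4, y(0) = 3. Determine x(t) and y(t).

x(t) = -59e^(-t)sin(4t) + 4e^(-t)cos(4t), y(t) = 23e^(-t)sin(4t) + 3e^(-t)cos(4t)

Coefficient matrix A = [[-21, -52], [8, 19]].
Characteristic polynomial det(A - λI) = λ^2 + 2λ + 17 = 0.
Eigenvalues λ = -1 ± 4i (complex conjugate pair).
For λ=-1+4i: an eigenvector is (2,-1) - i(3,-1) = (2 - 3i, -1 + i).
A real fundamental pair from Re and Im of e^((-1+4i)t)v: X_1 = e^(-t)(cos(4t)·(2,-1) + sin(4t)·(3,-1)), X_2 = e^(-t)(sin(4t)·(2,-1) - cos(4t)·(3,-1)).
General solution: c_1X_1 + c_2X_2.
Applying x(0)=4, y(0)=3 gives c_1=-13, c_2=-10.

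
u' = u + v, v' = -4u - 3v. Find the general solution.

u(t) = -C_1e^(-t) - C_2te^(-t) - 2C_2e^(-t), v(t) = 2C_1e^(-t) + 2C_2te^(-t) + 3C_2e^(-t)

Coefficient matrix A = [[1, 1], [-4, -3]].
Characteristic polynomial det(A - λI) = λ^2 + 2λ + 1 = 0.
Single eigenvalue λ = -1 with algebraic multiplicity 2.
Eigenvector v = (-1,2); generalized eigenvector w with (A-λI)w=v is (-2,3).
General solution: e^(-t)[C_1·v + C_2·(t·v + w)].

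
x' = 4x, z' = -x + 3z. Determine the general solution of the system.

x(t) = K_2e^(4t), z(t) = K_1e^(3t) - K_2e^(4t)

Coefficient matrix A = [[4, 0], [-1, 3]].
Characteristic polynomial det(A - λI) = λ^2 - 7λ + 12 = 0.
Eigenvalues λ = 3, 4.
For λ=3: (A-λI) row 1 is [1, 0], so an eigenvector is (0, 1).
For λ=4: (A-λI) row 2 is [-1, -1], so an eigenvector is (1, -1).
General solution: K_1e^(3t)(0,1) + K_2e^(4t)(1,-1).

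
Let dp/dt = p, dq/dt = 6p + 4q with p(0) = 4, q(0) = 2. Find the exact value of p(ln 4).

16

A = [[1,0],[6,4]]; eigenvalues λ = 4, 1.
Eigenvectors: (0,1) for λ=4, (-1,2) for λ=1.
From the initial condition, c_1 = 10, c_2 = -4.
p(ln 4) = (10)(4^4)(0) + (-4)(4^1)(-1) = 16.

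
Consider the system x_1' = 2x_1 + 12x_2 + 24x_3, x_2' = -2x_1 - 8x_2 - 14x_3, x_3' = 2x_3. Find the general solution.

Coefficient matrix A = [[2, 12, 24], [-2, -8, -14], [0, 0, 2]].
det(A - λI) = 0 gives eigenvalues λ = 2, -4, -2.
For λ=2: eigenvector (3,-2,1).
For λ=-4: eigenvector (-2,1,0).
For λ=-2: eigenvector (3,-1,0).
General solution: c_1e^(2t)(3,-2,1) + c_2e^(-4t)(-2,1,0) + c_3e^(-2t)(3,-1,0).

x_1(t) = 3c_1e^(2t) - 2c_2e^(-4t) + 3c_3e^(-2t), x_2(t) = -2c_1e^(2t) + c_2e^(-4t) - c_3e^(-2t), x_3(t) = c_1e^(2t)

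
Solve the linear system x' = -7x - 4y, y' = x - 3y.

x(t) = -2K_1e^(-5t) - 2K_2te^(-5t) + 3K_2e^(-5t), y(t) = K_1e^(-5t) + K_2te^(-5t) - K_2e^(-5t)

Coefficient matrix A = [[-7, -4], [1, -3]].
Characteristic polynomial det(A - λI) = λ^2 + 10λ + 25 = 0.
Single eigenvalue λ = -5 with algebraic multiplicity 2.
Eigenvector v = (-2,1); generalized eigenvector w with (A-λI)w=v is (3,-1).
General solution: e^(-5t)[K_1·v + K_2·(t·v + w)].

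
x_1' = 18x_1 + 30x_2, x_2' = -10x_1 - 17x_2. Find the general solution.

x_1(t) = -2c_1e^(3t) - 3c_2e^(-2t), x_2(t) = c_1e^(3t) + 2c_2e^(-2t)

Coefficient matrix A = [[18, 30], [-10, -17]].
Characteristic polynomial det(A - λI) = λ^2 - λ - 6 = 0.
Eigenvalues λ = 3, -2.
For λ=3: (A-λI) row 1 is [15, 30], so an eigenvector is (-2, 1).
For λ=-2: (A-λI) row 1 is [20, 30], so an eigenvector is (-3, 2).
General solution: c_1e^(3t)(-2,1) + c_2e^(-2t)(-3,2).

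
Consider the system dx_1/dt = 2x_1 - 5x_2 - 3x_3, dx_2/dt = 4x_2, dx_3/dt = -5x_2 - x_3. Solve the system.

x_1(t) = K_1e^(4t) + K_2e^(-t) + K_3e^(2t), x_2(t) = -K_1e^(4t), x_3(t) = K_1e^(4t) + K_2e^(-t)

Coefficient matrix A = [[2, -5, -3], [0, 4, 0], [0, -5, -1]].
det(A - λI) = 0 gives eigenvalues λ = 4, -1, 2.
For λ=4: eigenvector (1,-1,1).
For λ=-1: eigenvector (1,0,1).
For λ=2: eigenvector (1,0,0).
General solution: K_1e^(4t)(1,-1,1) + K_2e^(-t)(1,0,1) + K_3e^(2t)(1,0,0).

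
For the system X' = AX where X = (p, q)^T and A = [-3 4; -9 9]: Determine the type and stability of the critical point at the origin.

A = [[-3,4],[-9,9]]; det(A-λI) = λ^2 - 6λ + 9.
repeated λ = 3 with a single eigenvector.

unstable improper node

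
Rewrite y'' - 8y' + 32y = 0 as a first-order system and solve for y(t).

Let x_1 = y, x_2 = y'. Then x_1' = x_2 and x_2' = -32x_1 + 8x_2.
A = [[0,1],[-32,8]]; det(A-λI) = λ^2 - 8λ + 32.
Eigenvalues λ = 4 ± 4i.

y(t) = C_1e^(4t)cos(4t) + C_2e^(4t)sin(4t)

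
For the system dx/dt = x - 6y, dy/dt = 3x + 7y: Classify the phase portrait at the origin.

unstable spiral

A = [[1,-6],[3,7]]; det(A-λI) = λ^2 - 8λ + 25.
λ = 4 ± 3i: positive real part.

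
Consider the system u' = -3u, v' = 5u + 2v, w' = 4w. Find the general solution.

Coefficient matrix A = [[-3, 0, 0], [5, 2, 0], [0, 0, 4]].
det(A - λI) = 0 gives eigenvalues λ = 4, 2, -3.
For λ=4: eigenvector (0,0,1).
For λ=2: eigenvector (0,1,0).
For λ=-3: eigenvector (1,-1,0).
General solution: c_1e^(4t)(0,0,1) + c_2e^(2t)(0,1,0) + c_3e^(-3t)(1,-1,0).

u(t) = c_3e^(-3t), v(t) = c_2e^(2t) - c_3e^(-3t), w(t) = c_1e^(4t)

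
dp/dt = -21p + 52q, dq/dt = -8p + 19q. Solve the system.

Coefficient matrix A = [[-21, 52], [-8, 19]].
Characteristic polynomial det(A - λI) = λ^2 + 2λ + 17 = 0.
Eigenvalues λ = -1 ± 4i (complex conjugate pair).
For λ=-1+4i: an eigenvector is (2,1) - i(3,1) = (2 - 3i, 1 - i).
A real fundamental pair from Re and Im of e^((-1+4i)t)v: X_1 = e^(-t)(cos(4t)·(2,1) + sin(4t)·(3,1)), X_2 = e^(-t)(sin(4t)·(2,1) - cos(4t)·(3,1)).
General solution: K_1X_1 + K_2X_2.

p(t) = 3K_1e^(-t)sin(4t) + 2K_1e^(-t)cos(4t) + 2K_2e^(-t)sin(4t) - 3K_2e^(-t)cos(4t), q(t) = K_1e^(-t)sin(4t) + K_1e^(-t)cos(4t) + K_2e^(-t)sin(4t) - K_2e^(-t)cos(4t)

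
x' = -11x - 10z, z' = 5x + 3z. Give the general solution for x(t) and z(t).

Coefficient matrix A = [[-11, -10], [5, 3]].
Characteristic polynomial det(A - λI) = λ^2 + 8λ + 17 = 0.
Eigenvalues λ = -4 ± i (complex conjugate pair).
For λ=-4+i: an eigenvector is (3,-2) - i(-1,1) = (3 + i, -2 - i).
A real fundamental pair from Re and Im of e^((-4+i)t)v: X_1 = e^(-4t)(cos(t)·(3,-2) + sin(t)·(-1,1)), X_2 = e^(-4t)(sin(t)·(3,-2) - cos(t)·(-1,1)).
General solution: c_1X_1 + c_2X_2.

x(t) = -c_1e^(-4t)sin(t) + 3c_1e^(-4t)cos(t) + 3c_2e^(-4t)sin(t) + c_2e^(-4t)cos(t), z(t) = c_1e^(-4t)sin(t) - 2c_1e^(-4t)cos(t) - 2c_2e^(-4t)sin(t) - c_2e^(-4t)cos(t)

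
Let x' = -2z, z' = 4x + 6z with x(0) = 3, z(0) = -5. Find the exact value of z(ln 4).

A = [[0,-2],[4,6]]; eigenvalues λ = 4, 2.
Eigenvectors: (-1,2) for λ=4, (-1,1) for λ=2.
From the initial condition, c_1 = -2, c_2 = -1.
z(ln 4) = (-2)(4^4)(2) + (-1)(4^2)(1) = -1040.

-1040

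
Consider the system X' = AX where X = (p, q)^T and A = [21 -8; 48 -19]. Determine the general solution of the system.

Coefficient matrix A = [[21, -8], [48, -19]].
Characteristic polynomial det(A - λI) = λ^2 - 2λ - 15 = 0.
Eigenvalues λ = -3, 5.
For λ=-3: (A-λI) row 1 is [24, -8], so an eigenvector is (1, 3).
For λ=5: (A-λI) row 1 is [16, -8], so an eigenvector is (1, 2).
General solution: c_1e^(-3t)(1,3) + c_2e^(5t)(1,2).

p(t) = c_1e^(-3t) + c_2e^(5t), q(t) = 3c_1e^(-3t) + 2c_2e^(5t)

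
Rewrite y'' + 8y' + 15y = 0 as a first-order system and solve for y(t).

Let x_1 = y, x_2 = y'. Then x_1' = x_2 and x_2' = -15x_1 - 8x_2.
A = [[0,1],[-15,-8]]; det(A-λI) = λ^2 + 8λ + 15.
Eigenvalues λ = -5, -3 with eigenvectors (1,-5), (1,-3).

y(t) = C_1e^(-5t) + C_2e^(-3t)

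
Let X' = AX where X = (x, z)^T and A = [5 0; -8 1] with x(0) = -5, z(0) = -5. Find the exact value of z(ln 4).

A = [[5,0],[-8,1]]; eigenvalues λ = 1, 5.
Eigenvectors: (0,-1) for λ=1, (-1,2) for λ=5.
From the initial condition, c_1 = 15, c_2 = 5.
z(ln 4) = (15)(4^1)(-1) + (5)(4^5)(2) = 10180.

10180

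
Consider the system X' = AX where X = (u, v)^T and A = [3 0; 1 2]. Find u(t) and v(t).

Coefficient matrix A = [[3, 0], [1, 2]].
Characteristic polynomial det(A - λI) = λ^2 - 5λ + 6 = 0.
Eigenvalues λ = 2, 3.
For λ=2: (A-λI) row 1 is [1, 0], so an eigenvector is (0, -1).
For λ=3: (A-λI) row 2 is [1, -1], so an eigenvector is (1, 1).
General solution: c_1e^(2t)(0,-1) + c_2e^(3t)(1,1).

u(t) = c_2e^(3t), v(t) = -c_1e^(2t) + c_2e^(3t)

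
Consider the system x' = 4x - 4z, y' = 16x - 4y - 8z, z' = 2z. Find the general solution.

x(t) = K_1e^(4t) + 2K_2e^(2t), y(t) = 2K_1e^(4t) + 4K_2e^(2t) + K_3e^(-4t), z(t) = K_2e^(2t)

Coefficient matrix A = [[4, 0, -4], [16, -4, -8], [0, 0, 2]].
det(A - λI) = 0 gives eigenvalues λ = 4, 2, -4.
For λ=4: eigenvector (1,2,0).
For λ=2: eigenvector (2,4,1).
For λ=-4: eigenvector (0,1,0).
General solution: K_1e^(4t)(1,2,0) + K_2e^(2t)(2,4,1) + K_3e^(-4t)(0,1,0).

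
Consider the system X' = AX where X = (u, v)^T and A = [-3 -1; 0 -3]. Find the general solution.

u(t) = K_1e^(-3t) + K_2te^(-3t) - K_2e^(-3t), v(t) = -K_2e^(-3t)

Coefficient matrix A = [[-3, -1], [0, -3]].
Characteristic polynomial det(A - λI) = λ^2 + 6λ + 9 = 0.
Single eigenvalue λ = -3 with algebraic multiplicity 2.
Eigenvector v = (1,0); generalized eigenvector w with (A-λI)w=v is (-1,-1).
General solution: e^(-3t)[K_1·v + K_2·(t·v + w)].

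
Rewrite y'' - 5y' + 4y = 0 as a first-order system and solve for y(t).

y(t) = c_1e^(4t) + c_2e^(t)

Let x_1 = y, x_2 = y'. Then x_1' = x_2 and x_2' = -4x_1 + 5x_2.
A = [[0,1],[-4,5]]; det(A-λI) = λ^2 - 5λ + 4.
Eigenvalues λ = 4, 1 with eigenvectors (1,4), (1,1).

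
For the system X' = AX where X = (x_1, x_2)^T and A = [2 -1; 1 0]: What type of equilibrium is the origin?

A = [[2,-1],[1,0]]; det(A-λI) = λ^2 - 2λ + 1.
repeated λ = 1 with a single eigenvector.

unstable improper node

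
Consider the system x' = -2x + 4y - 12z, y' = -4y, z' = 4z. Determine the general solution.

x(t) = -2K_1e^(4t) - 2K_2e^(-4t) + K_3e^(-2t), y(t) = K_2e^(-4t), z(t) = K_1e^(4t)

Coefficient matrix A = [[-2, 4, -12], [0, -4, 0], [0, 0, 4]].
det(A - λI) = 0 gives eigenvalues λ = 4, -4, -2.
For λ=4: eigenvector (-2,0,1).
For λ=-4: eigenvector (-2,1,0).
For λ=-2: eigenvector (1,0,0).
General solution: K_1e^(4t)(-2,0,1) + K_2e^(-4t)(-2,1,0) + K_3e^(-2t)(1,0,0).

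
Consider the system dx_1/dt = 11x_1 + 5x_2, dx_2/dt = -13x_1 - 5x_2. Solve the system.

x_1(t) = K_1e^(3t)sin(t) + 2K_1e^(3t)cos(t) + 2K_2e^(3t)sin(t) - K_2e^(3t)cos(t), x_2(t) = -2K_1e^(3t)sin(t) - 3K_1e^(3t)cos(t) - 3K_2e^(3t)sin(t) + 2K_2e^(3t)cos(t)

Coefficient matrix A = [[11, 5], [-13, -5]].
Characteristic polynomial det(A - λI) = λ^2 - 6λ + 10 = 0.
Eigenvalues λ = 3 ± i (complex conjugate pair).
For λ=3+i: an eigenvector is (2,-3) - i(1,-2) = (2 - i, -3 + 2i).
A real fundamental pair from Re and Im of e^((3+i)t)v: X_1 = e^(3t)(cos(t)·(2,-3) + sin(t)·(1,-2)), X_2 = e^(3t)(sin(t)·(2,-3) - cos(t)·(1,-2)).
General solution: K_1X_1 + K_2X_2.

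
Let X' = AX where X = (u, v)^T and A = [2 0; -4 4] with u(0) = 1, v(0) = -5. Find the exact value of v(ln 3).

-549

A = [[2,0],[-4,4]]; eigenvalues λ = 2, 4.
Eigenvectors: (-1,-2) for λ=2, (0,-1) for λ=4.
From the initial condition, c_1 = -1, c_2 = 7.
v(ln 3) = (-1)(3^2)(-2) + (7)(3^4)(-1) = -549.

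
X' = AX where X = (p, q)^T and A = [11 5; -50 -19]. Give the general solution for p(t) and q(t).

p(t) = C_1e^(-4t)sin(5t) - C_2e^(-4t)cos(5t), q(t) = -3C_1e^(-4t)sin(5t) + C_1e^(-4t)cos(5t) + C_2e^(-4t)sin(5t) + 3C_2e^(-4t)cos(5t)

Coefficient matrix A = [[11, 5], [-50, -19]].
Characteristic polynomial det(A - λI) = λ^2 + 8λ + 41 = 0.
Eigenvalues λ = -4 ± 5i (complex conjugate pair).
For λ=-4+5i: an eigenvector is (0,1) - i(1,-3) = (0 - i, 1 + 3i).
A real fundamental pair from Re and Im of e^((-4+5i)t)v: X_1 = e^(-4t)(cos(5t)·(0,1) + sin(5t)·(1,-3)), X_2 = e^(-4t)(sin(5t)·(0,1) - cos(5t)·(1,-3)).
General solution: C_1X_1 + C_2X_2.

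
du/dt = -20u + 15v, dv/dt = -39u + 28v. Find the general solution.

Coefficient matrix A = [[-20, 15], [-39, 28]].
Characteristic polynomial det(A - λI) = λ^2 - 8λ + 25 = 0.
Eigenvalues λ = 4 ± 3i (complex conjugate pair).
For λ=4+3i: an eigenvector is (2,3) - i(-1,-2) = (2 + i, 3 + 2i).
A real fundamental pair from Re and Im of e^((4+3i)t)v: X_1 = e^(4t)(cos(3t)·(2,3) + sin(3t)·(-1,-2)), X_2 = e^(4t)(sin(3t)·(2,3) - cos(3t)·(-1,-2)).
General solution: K_1X_1 + K_2X_2.

u(t) = -K_1e^(4t)sin(3t) + 2K_1e^(4t)cos(3t) + 2K_2e^(4t)sin(3t) + K_2e^(4t)cos(3t), v(t) = -2K_1e^(4t)sin(3t) + 3K_1e^(4t)cos(3t) + 3K_2e^(4t)sin(3t) + 2K_2e^(4t)cos(3t)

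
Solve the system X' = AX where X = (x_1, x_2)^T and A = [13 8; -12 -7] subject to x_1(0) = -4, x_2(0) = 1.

Coefficient matrix A = [[13, 8], [-12, -7]].
Characteristic polynomial det(A - λI) = λ^2 - 6λ + 5 = 0.
Eigenvalues λ = 5, 1.
For λ=5: (A-λI) row 1 is [8, 8], so an eigenvector is (1, -1).
For λ=1: (A-λI) row 1 is [12, 8], so an eigenvector is (2, -3).
General solution: K_1e^(5t)(1,-1) + K_2e^(t)(2,-3).
Applying x_1(0)=-4, x_2(0)=1 gives K_1=-10, K_2=3.

x_1(t) = -10e^(5t) + 6e^(t), x_2(t) = 10e^(5t) - 9e^(t)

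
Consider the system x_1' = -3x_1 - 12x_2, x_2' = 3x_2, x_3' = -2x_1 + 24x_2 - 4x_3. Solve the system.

x_1(t) = C_1e^(-3t) - 2C_3e^(3t), x_2(t) = C_3e^(3t), x_3(t) = -2C_1e^(-3t) + C_2e^(-4t) + 4C_3e^(3t)

Coefficient matrix A = [[-3, -12, 0], [0, 3, 0], [-2, 24, -4]].
det(A - λI) = 0 gives eigenvalues λ = -3, -4, 3.
For λ=-3: eigenvector (1,0,-2).
For λ=-4: eigenvector (0,0,1).
For λ=3: eigenvector (-2,1,4).
General solution: C_1e^(-3t)(1,0,-2) + C_2e^(-4t)(0,0,1) + C_3e^(3t)(-2,1,4).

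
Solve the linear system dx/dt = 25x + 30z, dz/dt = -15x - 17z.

Coefficient matrix A = [[25, 30], [-15, -17]].
Characteristic polynomial det(A - λI) = λ^2 - 8λ + 25 = 0.
Eigenvalues λ = 4 ± 3i (complex conjugate pair).
For λ=4+3i: an eigenvector is (3,-2) - i(1,-1) = (3 - i, -2 + i).
A real fundamental pair from Re and Im of e^((4+3i)t)v: X_1 = e^(4t)(cos(3t)·(3,-2) + sin(3t)·(1,-1)), X_2 = e^(4t)(sin(3t)·(3,-2) - cos(3t)·(1,-1)).
General solution: C_1X_1 + C_2X_2.

x(t) = C_1e^(4t)sin(3t) + 3C_1e^(4t)cos(3t) + 3C_2e^(4t)sin(3t) - C_2e^(4t)cos(3t), z(t) = -C_1e^(4t)sin(3t) - 2C_1e^(4t)cos(3t) - 2C_2e^(4t)sin(3t) + C_2e^(4t)cos(3t)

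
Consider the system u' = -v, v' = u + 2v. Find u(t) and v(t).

u(t) = C_1e^(t) + C_2te^(t) - C_2e^(t), v(t) = -C_1e^(t) - C_2te^(t)

Coefficient matrix A = [[0, -1], [1, 2]].
Characteristic polynomial det(A - λI) = λ^2 - 2λ + 1 = 0.
Single eigenvalue λ = 1 with algebraic multiplicity 2.
Eigenvector v = (1,-1); generalized eigenvector w with (A-λI)w=v is (-1,0).
General solution: e^(t)[C_1·v + C_2·(t·v + w)].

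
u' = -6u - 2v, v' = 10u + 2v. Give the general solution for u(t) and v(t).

Coefficient matrix A = [[-6, -2], [10, 2]].
Characteristic polynomial det(A - λI) = λ^2 + 4λ + 8 = 0.
Eigenvalues λ = -2 ± 2i (complex conjugate pair).
For λ=-2+2i: an eigenvector is (0,-1) - i(1,-2) = (0 - i, -1 + 2i).
A real fundamental pair from Re and Im of e^((-2+2i)t)v: X_1 = e^(-2t)(cos(2t)·(0,-1) + sin(2t)·(1,-2)), X_2 = e^(-2t)(sin(2t)·(0,-1) - cos(2t)·(1,-2)).
General solution: c_1X_1 + c_2X_2.

u(t) = c_1e^(-2t)sin(2t) - c_2e^(-2t)cos(2t), v(t) = -2c_1e^(-2t)sin(2t) - c_1e^(-2t)cos(2t) - c_2e^(-2t)sin(2t) + 2c_2e^(-2t)cos(2t)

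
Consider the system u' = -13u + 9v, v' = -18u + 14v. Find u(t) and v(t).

u(t) = c_1e^(-4t) - c_2e^(5t), v(t) = c_1e^(-4t) - 2c_2e^(5t)

Coefficient matrix A = [[-13, 9], [-18, 14]].
Characteristic polynomial det(A - λI) = λ^2 - λ - 20 = 0.
Eigenvalues λ = -4, 5.
For λ=-4: (A-λI) row 1 is [-9, 9], so an eigenvector is (1, 1).
For λ=5: (A-λI) row 1 is [-18, 9], so an eigenvector is (-1, -2).
General solution: c_1e^(-4t)(1,1) + c_2e^(5t)(-1,-2).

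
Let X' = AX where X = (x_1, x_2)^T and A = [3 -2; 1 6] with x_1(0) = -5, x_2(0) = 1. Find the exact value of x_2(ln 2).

A = [[3,-2],[1,6]]; eigenvalues λ = 4, 5.
Eigenvectors: (-2,1) for λ=4, (1,-1) for λ=5.
From the initial condition, c_1 = 4, c_2 = 3.
x_2(ln 2) = (4)(2^4)(1) + (3)(2^5)(-1) = -32.

-32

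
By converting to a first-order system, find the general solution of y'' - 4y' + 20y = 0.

y(t) = K_1e^(2t)cos(4t) + K_2e^(2t)sin(4t)

Let x_1 = y, x_2 = y'. Then x_1' = x_2 and x_2' = -20x_1 + 4x_2.
A = [[0,1],[-20,4]]; det(A-λI) = λ^2 - 4λ + 20.
Eigenvalues λ = 2 ± 4i.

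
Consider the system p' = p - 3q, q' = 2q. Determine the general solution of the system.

Coefficient matrix A = [[1, -3], [0, 2]].
Characteristic polynomial det(A - λI) = λ^2 - 3λ + 2 = 0.
Eigenvalues λ = 2, 1.
For λ=2: (A-λI) row 1 is [-1, -3], so an eigenvector is (-3, 1).
For λ=1: (A-λI) row 1 is [0, -3], so an eigenvector is (-1, 0).
General solution: c_1e^(2t)(-3,1) + c_2e^(t)(-1,0).

p(t) = -3c_1e^(2t) - c_2e^(t), q(t) = c_1e^(2t)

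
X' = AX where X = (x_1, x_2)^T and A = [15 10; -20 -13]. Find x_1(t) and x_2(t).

Coefficient matrix A = [[15, 10], [-20, -13]].
Characteristic polynomial det(A - λI) = λ^2 - 2λ + 5 = 0.
Eigenvalues λ = 1 ± 2i (complex conjugate pair).
For λ=1+2i: an eigenvector is (1,-1) - i(2,-3) = (1 - 2i, -1 + 3i).
A real fundamental pair from Re and Im of e^((1+2i)t)v: X_1 = e^(t)(cos(2t)·(1,-1) + sin(2t)·(2,-3)), X_2 = e^(t)(sin(2t)·(1,-1) - cos(2t)·(2,-3)).
General solution: C_1X_1 + C_2X_2.

x_1(t) = 2C_1e^(t)sin(2t) + C_1e^(t)cos(2t) + C_2e^(t)sin(2t) - 2C_2e^(t)cos(2t), x_2(t) = -3C_1e^(t)sin(2t) - C_1e^(t)cos(2t) - C_2e^(t)sin(2t) + 3C_2e^(t)cos(2t)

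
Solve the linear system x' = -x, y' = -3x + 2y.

x(t) = -C_1e^(-t), y(t) = -C_1e^(-t) + C_2e^(2t)

Coefficient matrix A = [[-1, 0], [-3, 2]].
Characteristic polynomial det(A - λI) = λ^2 - λ - 2 = 0.
Eigenvalues λ = -1, 2.
For λ=-1: (A-λI) row 2 is [-3, 3], so an eigenvector is (-1, -1).
For λ=2: (A-λI) row 1 is [-3, 0], so an eigenvector is (0, 1).
General solution: C_1e^(-t)(-1,-1) + C_2e^(2t)(0,1).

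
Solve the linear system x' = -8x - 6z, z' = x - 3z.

x(t) = 2c_1e^(-5t) - 3c_2e^(-6t), z(t) = -c_1e^(-5t) + c_2e^(-6t)

Coefficient matrix A = [[-8, -6], [1, -3]].
Characteristic polynomial det(A - λI) = λ^2 + 11λ + 30 = 0.
Eigenvalues λ = -5, -6.
For λ=-5: (A-λI) row 1 is [-3, -6], so an eigenvector is (2, -1).
For λ=-6: (A-λI) row 1 is [-2, -6], so an eigenvector is (-3, 1).
General solution: c_1e^(-5t)(2,-1) + c_2e^(-6t)(-3,1).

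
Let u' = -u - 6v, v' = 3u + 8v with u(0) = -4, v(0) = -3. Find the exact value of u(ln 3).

2304

A = [[-1,-6],[3,8]]; eigenvalues λ = 2, 5.
Eigenvectors: (2,-1) for λ=2, (1,-1) for λ=5.
From the initial condition, c_1 = -7, c_2 = 10.
u(ln 3) = (-7)(3^2)(2) + (10)(3^5)(1) = 2304.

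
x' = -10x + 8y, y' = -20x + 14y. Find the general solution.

x(t) = C_1e^(2t)sin(4t) + C_1e^(2t)cos(4t) + C_2e^(2t)sin(4t) - C_2e^(2t)cos(4t), y(t) = C_1e^(2t)sin(4t) + 2C_1e^(2t)cos(4t) + 2C_2e^(2t)sin(4t) - C_2e^(2t)cos(4t)

Coefficient matrix A = [[-10, 8], [-20, 14]].
Characteristic polynomial det(A - λI) = λ^2 - 4λ + 20 = 0.
Eigenvalues λ = 2 ± 4i (complex conjugate pair).
For λ=2+4i: an eigenvector is (1,2) - i(1,1) = (1 - i, 2 - i).
A real fundamental pair from Re and Im of e^((2+4i)t)v: X_1 = e^(2t)(cos(4t)·(1,2) + sin(4t)·(1,1)), X_2 = e^(2t)(sin(4t)·(1,2) - cos(4t)·(1,1)).
General solution: C_1X_1 + C_2X_2.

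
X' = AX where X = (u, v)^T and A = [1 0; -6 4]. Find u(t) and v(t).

u(t) = c_1e^(t), v(t) = 2c_1e^(t) + c_2e^(4t)

Coefficient matrix A = [[1, 0], [-6, 4]].
Characteristic polynomial det(A - λI) = λ^2 - 5λ + 4 = 0.
Eigenvalues λ = 1, 4.
For λ=1: (A-λI) row 2 is [-6, 3], so an eigenvector is (1, 2).
For λ=4: (A-λI) row 1 is [-3, 0], so an eigenvector is (0, 1).
General solution: c_1e^(t)(1,2) + c_2e^(4t)(0,1).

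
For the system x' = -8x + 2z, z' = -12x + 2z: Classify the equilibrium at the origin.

A = [[-8,2],[-12,2]]; det(A-λI) = λ^2 + 6λ + 8.
λ = -4, -2: both negative.

stable node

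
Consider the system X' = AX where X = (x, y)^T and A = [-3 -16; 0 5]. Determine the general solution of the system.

Coefficient matrix A = [[-3, -16], [0, 5]].
Characteristic polynomial det(A - λI) = λ^2 - 2λ - 15 = 0.
Eigenvalues λ = 5, -3.
For λ=5: (A-λI) row 1 is [-8, -16], so an eigenvector is (-2, 1).
For λ=-3: (A-λI) row 1 is [0, -16], so an eigenvector is (-1, 0).
General solution: K_1e^(5t)(-2,1) + K_2e^(-3t)(-1,0).

x(t) = -2K_1e^(5t) - K_2e^(-3t), y(t) = K_1e^(5t)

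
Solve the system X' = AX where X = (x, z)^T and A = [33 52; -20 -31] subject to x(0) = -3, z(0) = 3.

Coefficient matrix A = [[33, 52], [-20, -31]].
Characteristic polynomial det(A - λI) = λ^2 - 2λ + 17 = 0.
Eigenvalues λ = 1 ± 4i (complex conjugate pair).
For λ=1+4i: an eigenvector is (2,-1) - i(3,-2) = (2 - 3i, -1 + 2i).
A real fundamental pair from Re and Im of e^((1+4i)t)v: X_1 = e^(t)(cos(4t)·(2,-1) + sin(4t)·(3,-2)), X_2 = e^(t)(sin(4t)·(2,-1) - cos(4t)·(3,-2)).
General solution: c_1X_1 + c_2X_2.
Applying x(0)=-3, z(0)=3 gives c_1=3, c_2=3.

x(t) = 15e^(t)sin(4t) - 3e^(t)cos(4t), z(t) = -9e^(t)sin(4t) + 3e^(t)cos(4t)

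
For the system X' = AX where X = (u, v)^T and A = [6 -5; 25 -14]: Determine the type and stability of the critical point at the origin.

A = [[6,-5],[25,-14]]; det(A-λI) = λ^2 + 8λ + 41.
λ = -4 ± 5i: negative real part.

stable spiral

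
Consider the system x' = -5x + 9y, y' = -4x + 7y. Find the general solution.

x(t) = -3K_1e^(t) - 3K_2te^(t) - K_2e^(t), y(t) = -2K_1e^(t) - 2K_2te^(t) - K_2e^(t)

Coefficient matrix A = [[-5, 9], [-4, 7]].
Characteristic polynomial det(A - λI) = λ^2 - 2λ + 1 = 0.
Single eigenvalue λ = 1 with algebraic multiplicity 2.
Eigenvector v = (-3,-2); generalized eigenvector w with (A-λI)w=v is (-1,-1).
General solution: e^(t)[K_1·v + K_2·(t·v + w)].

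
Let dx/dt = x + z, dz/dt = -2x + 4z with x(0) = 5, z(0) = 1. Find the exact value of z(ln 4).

A = [[1,1],[-2,4]]; eigenvalues λ = 3, 2.
Eigenvectors: (1,2) for λ=3, (1,1) for λ=2.
From the initial condition, c_1 = -4, c_2 = 9.
z(ln 4) = (-4)(4^3)(2) + (9)(4^2)(1) = -368.

-368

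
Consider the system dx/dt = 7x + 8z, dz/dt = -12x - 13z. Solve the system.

x(t) = -C_1e^(-t) - 2C_2e^(-5t), z(t) = C_1e^(-t) + 3C_2e^(-5t)

Coefficient matrix A = [[7, 8], [-12, -13]].
Characteristic polynomial det(A - λI) = λ^2 + 6λ + 5 = 0.
Eigenvalues λ = -1, -5.
For λ=-1: (A-λI) row 1 is [8, 8], so an eigenvector is (-1, 1).
For λ=-5: (A-λI) row 1 is [12, 8], so an eigenvector is (-2, 3).
General solution: C_1e^(-t)(-1,1) + C_2e^(-5t)(-2,3).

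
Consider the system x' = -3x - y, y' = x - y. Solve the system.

x(t) = K_1e^(-2t) + K_2te^(-2t) + K_2e^(-2t), y(t) = -K_1e^(-2t) - K_2te^(-2t) - 2K_2e^(-2t)

Coefficient matrix A = [[-3, -1], [1, -1]].
Characteristic polynomial det(A - λI) = λ^2 + 4λ + 4 = 0.
Single eigenvalue λ = -2 with algebraic multiplicity 2.
Eigenvector v = (1,-1); generalized eigenvector w with (A-λI)w=v is (1,-2).
General solution: e^(-2t)[K_1·v + K_2·(t·v + w)].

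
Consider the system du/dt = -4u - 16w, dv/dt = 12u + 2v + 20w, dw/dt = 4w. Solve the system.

Coefficient matrix A = [[-4, 0, -16], [12, 2, 20], [0, 0, 4]].
det(A - λI) = 0 gives eigenvalues λ = 4, 2, -4.
For λ=4: eigenvector (-2,-2,1).
For λ=2: eigenvector (0,1,0).
For λ=-4: eigenvector (1,-2,0).
General solution: K_1e^(4t)(-2,-2,1) + K_2e^(2t)(0,1,0) + K_3e^(-4t)(1,-2,0).

u(t) = -2K_1e^(4t) + K_3e^(-4t), v(t) = -2K_1e^(4t) + K_2e^(2t) - 2K_3e^(-4t), w(t) = K_1e^(4t)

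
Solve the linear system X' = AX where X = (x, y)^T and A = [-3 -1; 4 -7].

Coefficient matrix A = [[-3, -1], [4, -7]].
Characteristic polynomial det(A - λI) = λ^2 + 10λ + 25 = 0.
Single eigenvalue λ = -5 with algebraic multiplicity 2.
Eigenvector v = (-1,-2); generalized eigenvector w with (A-λI)w=v is (1,3).
General solution: e^(-5t)[c_1·v + c_2·(t·v + w)].

x(t) = -c_1e^(-5t) - c_2te^(-5t) + c_2e^(-5t), y(t) = -2c_1e^(-5t) - 2c_2te^(-5t) + 3c_2e^(-5t)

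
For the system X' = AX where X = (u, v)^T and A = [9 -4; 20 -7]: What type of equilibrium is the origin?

unstable spiral

A = [[9,-4],[20,-7]]; det(A-λI) = λ^2 - 2λ + 17.
λ = 1 ± 4i: positive real part.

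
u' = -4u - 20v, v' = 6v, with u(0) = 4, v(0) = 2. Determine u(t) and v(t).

u(t) = -4e^(6t) + 8e^(-4t), v(t) = 2e^(6t)

Coefficient matrix A = [[-4, -20], [0, 6]].
Characteristic polynomial det(A - λI) = λ^2 - 2λ - 24 = 0.
Eigenvalues λ = 6, -4.
For λ=6: (A-λI) row 1 is [-10, -20], so an eigenvector is (-2, 1).
For λ=-4: (A-λI) row 1 is [0, -20], so an eigenvector is (1, 0).
General solution: C_1e^(6t)(-2,1) + C_2e^(-4t)(1,0).
Applying u(0)=4, v(0)=2 gives C_1=2, C_2=8.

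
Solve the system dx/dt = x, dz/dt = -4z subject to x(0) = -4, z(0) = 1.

Coefficient matrix A = [[1, 0], [0, -4]].
Characteristic polynomial det(A - λI) = λ^2 + 3λ - 4 = 0.
Eigenvalues λ = -4, 1.
For λ=-4: (A-λI) row 1 is [5, 0], so an eigenvector is (0, -1).
For λ=1: (A-λI) row 2 is [0, -5], so an eigenvector is (1, 0).
General solution: c_1e^(-4t)(0,-1) + c_2e^(t)(1,0).
Applying x(0)=-4, z(0)=1 gives c_1=-1, c_2=-4.

x(t) = -4e^(t), z(t) = e^(-4t)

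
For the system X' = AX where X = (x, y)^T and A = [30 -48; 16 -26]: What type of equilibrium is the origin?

A = [[30,-48],[16,-26]]; det(A-λI) = λ^2 - 4λ - 12.
λ = 6, -2: opposite signs.

saddle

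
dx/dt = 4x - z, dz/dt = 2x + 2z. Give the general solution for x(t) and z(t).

Coefficient matrix A = [[4, -1], [2, 2]].
Characteristic polynomial det(A - λI) = λ^2 - 6λ + 10 = 0.
Eigenvalues λ = 3 ± i (complex conjugate pair).
For λ=3+i: an eigenvector is (0,1) - i(-1,-1) = (0 + i, 1 + i).
A real fundamental pair from Re and Im of e^((3+i)t)v: X_1 = e^(3t)(cos(t)·(0,1) + sin(t)·(-1,-1)), X_2 = e^(3t)(sin(t)·(0,1) - cos(t)·(-1,-1)).
General solution: K_1X_1 + K_2X_2.

x(t) = -K_1e^(3t)sin(t) + K_2e^(3t)cos(t), z(t) = -K_1e^(3t)sin(t) + K_1e^(3t)cos(t) + K_2e^(3t)sin(t) + K_2e^(3t)cos(t)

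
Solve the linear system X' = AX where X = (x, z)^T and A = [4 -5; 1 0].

x(t) = -2K_1e^(2t)sin(t) - K_1e^(2t)cos(t) - K_2e^(2t)sin(t) + 2K_2e^(2t)cos(t), z(t) = -K_1e^(2t)sin(t) + K_2e^(2t)cos(t)

Coefficient matrix A = [[4, -5], [1, 0]].
Characteristic polynomial det(A - λI) = λ^2 - 4λ + 5 = 0.
Eigenvalues λ = 2 ± i (complex conjugate pair).
For λ=2+i: an eigenvector is (-1,0) - i(-2,-1) = (-1 + 2i, 0 + i).
A real fundamental pair from Re and Im of e^((2+i)t)v: X_1 = e^(2t)(cos(t)·(-1,0) + sin(t)·(-2,-1)), X_2 = e^(2t)(sin(t)·(-1,0) - cos(t)·(-2,-1)).
General solution: K_1X_1 + K_2X_2.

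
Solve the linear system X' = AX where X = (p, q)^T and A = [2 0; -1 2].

p(t) = C_2e^(2t), q(t) = -C_1e^(2t) - C_2te^(2t) + 2C_2e^(2t)

Coefficient matrix A = [[2, 0], [-1, 2]].
Characteristic polynomial det(A - λI) = λ^2 - 4λ + 4 = 0.
Single eigenvalue λ = 2 with algebraic multiplicity 2.
Eigenvector v = (0,-1); generalized eigenvector w with (A-λI)w=v is (1,2).
General solution: e^(2t)[C_1·v + C_2·(t·v + w)].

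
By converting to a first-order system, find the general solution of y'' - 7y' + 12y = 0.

Let x_1 = y, x_2 = y'. Then x_1' = x_2 and x_2' = -12x_1 + 7x_2.
A = [[0,1],[-12,7]]; det(A-λI) = λ^2 - 7λ + 12.
Eigenvalues λ = 3, 4 with eigenvectors (1,3), (1,4).

y(t) = c_1e^(3t) + c_2e^(4t)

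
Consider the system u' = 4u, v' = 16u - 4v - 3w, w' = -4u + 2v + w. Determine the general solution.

u(t) = K_3e^(4t), v(t) = -K_1e^(-t) + 3K_2e^(-2t) + 2K_3e^(4t), w(t) = K_1e^(-t) - 2K_2e^(-2t)

Coefficient matrix A = [[4, 0, 0], [16, -4, -3], [-4, 2, 1]].
det(A - λI) = 0 gives eigenvalues λ = -1, -2, 4.
For λ=-1: eigenvector (0,-1,1).
For λ=-2: eigenvector (0,3,-2).
For λ=4: eigenvector (1,2,0).
General solution: K_1e^(-t)(0,-1,1) + K_2e^(-2t)(0,3,-2) + K_3e^(4t)(1,2,0).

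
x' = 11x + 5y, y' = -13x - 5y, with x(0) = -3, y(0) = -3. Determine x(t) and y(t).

x(t) = -39e^(3t)sin(t) - 3e^(3t)cos(t), y(t) = 63e^(3t)sin(t) - 3e^(3t)cos(t)

Coefficient matrix A = [[11, 5], [-13, -5]].
Characteristic polynomial det(A - λI) = λ^2 - 6λ + 10 = 0.
Eigenvalues λ = 3 ± i (complex conjugate pair).
For λ=3+i: an eigenvector is (2,-3) - i(1,-2) = (2 - i, -3 + 2i).
A real fundamental pair from Re and Im of e^((3+i)t)v: X_1 = e^(3t)(cos(t)·(2,-3) + sin(t)·(1,-2)), X_2 = e^(3t)(sin(t)·(2,-3) - cos(t)·(1,-2)).
General solution: C_1X_1 + C_2X_2.
Applying x(0)=-3, y(0)=-3 gives C_1=-9, C_2=-15.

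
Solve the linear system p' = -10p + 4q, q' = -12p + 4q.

p(t) = -2c_1e^(-4t) - c_2e^(-2t), q(t) = -3c_1e^(-4t) - 2c_2e^(-2t)

Coefficient matrix A = [[-10, 4], [-12, 4]].
Characteristic polynomial det(A - λI) = λ^2 + 6λ + 8 = 0.
Eigenvalues λ = -4, -2.
For λ=-4: (A-λI) row 1 is [-6, 4], so an eigenvector is (-2, -3).
For λ=-2: (A-λI) row 1 is [-8, 4], so an eigenvector is (-1, -2).
General solution: c_1e^(-4t)(-2,-3) + c_2e^(-2t)(-1,-2).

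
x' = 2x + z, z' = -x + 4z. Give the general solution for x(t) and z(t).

x(t) = c_1e^(3t) + c_2te^(3t) - 2c_2e^(3t), z(t) = c_1e^(3t) + c_2te^(3t) - c_2e^(3t)

Coefficient matrix A = [[2, 1], [-1, 4]].
Characteristic polynomial det(A - λI) = λ^2 - 6λ + 9 = 0.
Single eigenvalue λ = 3 with algebraic multiplicity 2.
Eigenvector v = (1,1); generalized eigenvector w with (A-λI)w=v is (-2,-1).
General solution: e^(3t)[c_1·v + c_2·(t·v + w)].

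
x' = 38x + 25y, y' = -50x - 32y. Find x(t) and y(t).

Coefficient matrix A = [[38, 25], [-50, -32]].
Characteristic polynomial det(A - λI) = λ^2 - 6λ + 34 = 0.
Eigenvalues λ = 3 ± 5i (complex conjugate pair).
For λ=3+5i: an eigenvector is (1,-1) - i(2,-3) = (1 - 2i, -1 + 3i).
A real fundamental pair from Re and Im of e^((3+5i)t)v: X_1 = e^(3t)(cos(5t)·(1,-1) + sin(5t)·(2,-3)), X_2 = e^(3t)(sin(5t)·(1,-1) - cos(5t)·(2,-3)).
General solution: c_1X_1 + c_2X_2.

x(t) = 2c_1e^(3t)sin(5t) + c_1e^(3t)cos(5t) + c_2e^(3t)sin(5t) - 2c_2e^(3t)cos(5t), y(t) = -3c_1e^(3t)sin(5t) - c_1e^(3t)cos(5t) - c_2e^(3t)sin(5t) + 3c_2e^(3t)cos(5t)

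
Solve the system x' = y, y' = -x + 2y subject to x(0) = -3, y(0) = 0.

Coefficient matrix A = [[0, 1], [-1, 2]].
Characteristic polynomial det(A - λI) = λ^2 - 2λ + 1 = 0.
Single eigenvalue λ = 1 with algebraic multiplicity 2.
Eigenvector v = (-1,-1); generalized eigenvector w with (A-λI)w=v is (-2,-3).
General solution: e^(t)[C_1·v + C_2·(t·v + w)].
Applying x(0)=-3, y(0)=0 gives C_1=9, C_2=-3.

x(t) = 3te^(t) - 3e^(t), y(t) = 3te^(t)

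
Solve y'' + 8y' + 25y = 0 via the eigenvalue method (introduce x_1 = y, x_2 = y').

y(t) = c_1e^(-4t)cos(3t) + c_2e^(-4t)sin(3t)

Let x_1 = y, x_2 = y'. Then x_1' = x_2 and x_2' = -25x_1 - 8x_2.
A = [[0,1],[-25,-8]]; det(A-λI) = λ^2 + 8λ + 25.
Eigenvalues λ = -4 ± 3i.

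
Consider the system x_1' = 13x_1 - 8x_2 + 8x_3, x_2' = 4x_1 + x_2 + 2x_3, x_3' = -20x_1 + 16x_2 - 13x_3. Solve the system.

Coefficient matrix A = [[13, -8, 8], [4, 1, 2], [-20, 16, -13]].
det(A - λI) = 0 gives eigenvalues λ = -3, 1, 3.
For λ=-3: eigenvector (1,0,-2).
For λ=1: eigenvector (-2,1,4).
For λ=3: eigenvector (0,1,1).
General solution: C_1e^(-3t)(1,0,-2) + C_2e^(t)(-2,1,4) + C_3e^(3t)(0,1,1).

x_1(t) = C_1e^(-3t) - 2C_2e^(t), x_2(t) = C_2e^(t) + C_3e^(3t), x_3(t) = -2C_1e^(-3t) + 4C_2e^(t) + C_3e^(3t)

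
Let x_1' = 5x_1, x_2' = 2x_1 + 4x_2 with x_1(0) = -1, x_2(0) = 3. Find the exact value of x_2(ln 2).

16

A = [[5,0],[2,4]]; eigenvalues λ = 5, 4.
Eigenvectors: (1,2) for λ=5, (0,-1) for λ=4.
From the initial condition, c_1 = -1, c_2 = -5.
x_2(ln 2) = (-1)(2^5)(2) + (-5)(2^4)(-1) = 16.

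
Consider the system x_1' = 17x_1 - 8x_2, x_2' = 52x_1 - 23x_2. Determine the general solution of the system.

Coefficient matrix A = [[17, -8], [52, -23]].
Characteristic polynomial det(A - λI) = λ^2 + 6λ + 25 = 0.
Eigenvalues λ = -3 ± 4i (complex conjugate pair).
For λ=-3+4i: an eigenvector is (-1,-2) - i(-1,-3) = (-1 + i, -2 + 3i).
A real fundamental pair from Re and Im of e^((-3+4i)t)v: X_1 = e^(-3t)(cos(4t)·(-1,-2) + sin(4t)·(-1,-3)), X_2 = e^(-3t)(sin(4t)·(-1,-2) - cos(4t)·(-1,-3)).
General solution: K_1X_1 + K_2X_2.

x_1(t) = -K_1e^(-3t)sin(4t) - K_1e^(-3t)cos(4t) - K_2e^(-3t)sin(4t) + K_2e^(-3t)cos(4t), x_2(t) = -3K_1e^(-3t)sin(4t) - 2K_1e^(-3t)cos(4t) - 2K_2e^(-3t)sin(4t) + 3K_2e^(-3t)cos(4t)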